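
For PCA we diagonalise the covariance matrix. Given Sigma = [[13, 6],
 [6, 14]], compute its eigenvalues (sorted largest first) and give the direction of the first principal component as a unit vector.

Step 1 — characteristic polynomial of 2×2 Sigma:
  det(Sigma - λI) = λ² - trace · λ + det = 0.
  trace = 13 + 14 = 27, det = 13·14 - (6)² = 146.
Step 2 — discriminant:
  Δ = trace² - 4·det = 729 - 584 = 145.
Step 3 — eigenvalues:
  λ = (trace ± √Δ)/2 = (27 ± 12.0416)/2,
  λ_1 = 19.5208,  λ_2 = 7.4792.

Step 4 — unit eigenvector for λ_1: solve (Sigma - λ_1 I)v = 0. First row:
  (13 - 19.5208)·v_x + (6)·v_y = 0, i.e. (-6.5208)·v_x + (6)·v_y = 0,
  so v ∝ (b, λ_1 - a) = (6, 6.5208) = u.
  ||u|| = √((6)² + (6.5208)²) = √(78.5208) ≈ 8.8612,
  v_1 = u/||u|| ≈ (0.6771, 0.7359) (||v_1|| = 1).

λ_1 = 19.5208,  λ_2 = 7.4792;  v_1 ≈ (0.6771, 0.7359)


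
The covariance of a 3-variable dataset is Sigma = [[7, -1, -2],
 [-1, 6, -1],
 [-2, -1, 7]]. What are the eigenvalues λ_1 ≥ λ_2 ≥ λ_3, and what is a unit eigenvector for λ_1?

Step 1 — characteristic polynomial p(λ) = det(λI - Sigma) = λ³ - tr·λ² + c_1·λ - det, where tr = trace, c_1 = sum of the principal 2×2 minors, det = det(Sigma):
  tr = 7 + 6 + 7 = 20,
  c_1 = (7·6 - (-1)²) + (7·7 - (-2)²) + (6·7 - (-1)²) = 41 + 45 + 41 = 127,
  det = 7·(6·7 - (-1)²) - (-1)·((-1)·7 - (-1)·(-2)) + (-2)·((-1)·(-1) - 6·(-2)) = 7·(41) - (-1)·(-9) + (-2)·(13) = 252.
  So p(λ) = λ³ - 20λ² + 127λ - 252.
Step 2 — look for an integer root (rational root theorem: any rational root is an integer divisor of 252). Testing λ = 4:
  p(4) = 64 - 320 + 508 - 252 = 0  ✓
  Dividing out (λ - 4): p(λ) = (λ - 4)(λ² - 16λ + 63).
Step 3 — remaining eigenvalues from the quadratic λ² - 16λ + 63 = 0:
  Δ = 16² - 4·63 = 256 - 252 = 4,  λ = (16 ± √4)/2 = (16 ± 2)/2 = 9 or 7.
  Sorted: λ_1 = 9,  λ_2 = 7,  λ_3 = 4  (check: sum = 20 = tr ✓).

Step 4 — unit eigenvector for λ_1 = 9: v spans the null space of (Sigma - λ_1 I), whose rows are
  r_1 = (-2, -1, -2),  r_2 = (-1, -3, -1),  r_3 = (-2, -1, -2).
  v is orthogonal to every row, so take v ∝ r_1 × r_2 = ((-1)·(-1) - (-2)·(-3), (-2)·(-1) - (-2)·(-1), (-2)·(-3) - (-1)·(-1)) = (-5, 0, 5).
  Rescale (divide by 5; multiply by -1 so the first nonzero entry is positive): u = (1, 0, -1).
  ||u|| = √((1)² + (0)² + (-1)²) = √(2) ≈ 1.4142,  v_1 = u/||u|| ≈ (0.7071, 0, -0.7071) (||v_1|| = 1).

λ_1 = 9,  λ_2 = 7,  λ_3 = 4;  v_1 ≈ (0.7071, 0, -0.7071)


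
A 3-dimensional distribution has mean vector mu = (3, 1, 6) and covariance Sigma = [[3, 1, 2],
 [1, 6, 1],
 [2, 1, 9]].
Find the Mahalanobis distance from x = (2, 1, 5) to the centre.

Step 1 — centre the observation: (x - mu) = (-1, 0, -1).

Step 2 — invert Sigma (cofactor / det for 3×3, or solve directly):
  Sigma^{-1} = [[0.4077, -0.0538, -0.0846],
 [-0.0538, 0.1769, -0.0077],
 [-0.0846, -0.0077, 0.1308]].

Step 3 — form the quadratic (x - mu)^T · Sigma^{-1} · (x - mu):
  Sigma^{-1} · (x - mu) = (-0.3231, 0.0615, -0.0462).
  (x - mu)^T · [Sigma^{-1} · (x - mu)] = (-1)·(-0.3231) + (0)·(0.0615) + (-1)·(-0.0462) = 0.3692.

Step 4 — take square root: d = √(0.3692) ≈ 0.6076.

d(x, mu) = √(0.3692) ≈ 0.6076


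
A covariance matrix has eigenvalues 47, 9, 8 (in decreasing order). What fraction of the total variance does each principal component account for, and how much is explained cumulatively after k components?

Step 1 — total variance = trace(Sigma) = Σ λ_i = 47 + 9 + 8 = 64.

Step 2 — fraction explained by component i = λ_i / Σ λ:
  PC1: 47/64 = 0.7344
  PC2: 9/64 = 0.1406
  PC3: 8/64 = 0.125

Step 3 — cumulative fraction after k components = (λ_1 + ... + λ_k) / Σ λ:
  k = 1: 47/64 = 0.7344
  k = 2: (47 + 9)/64 = 56/64 = 0.875
  k = 3: (47 + 9 + 8)/64 = 64/64 = 1

Summary (fraction, with percent):

explained: PC1 0.7344 (73.44%), PC2 0.1406 (14.06%), PC3 0.125 (12.5%);  cumulative: 0.7344, 0.875, 1


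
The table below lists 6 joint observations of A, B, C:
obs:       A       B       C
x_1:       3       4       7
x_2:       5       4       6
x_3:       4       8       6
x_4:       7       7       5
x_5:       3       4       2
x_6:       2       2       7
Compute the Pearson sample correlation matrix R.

Step 1 — column means:
  mean(A) = (3 + 5 + 4 + 7 + 3 + 2) / 6 = 24/6 = 4
  mean(B) = (4 + 4 + 8 + 7 + 4 + 2) / 6 = 29/6 = 4.8333
  mean(C) = (7 + 6 + 6 + 5 + 2 + 7) / 6 = 33/6 = 5.5

Step 2 — sample variances and covariances s[i,j] = (1/(n-1)) · Σ_k (x_{k,i} - mean_i) · (x_{k,j} - mean_j), with n-1 = 5:
  s[A,A] = ((-1)·(-1) + (1)·(1) + (0)·(0) + (3)·(3) + (-1)·(-1) + (-2)·(-2)) / 5 = 16/5 = 3.2
  s[A,B] = ((-1)·(-0.8333) + (1)·(-0.8333) + (0)·(3.1667) + (3)·(2.1667) + (-1)·(-0.8333) + (-2)·(-2.8333)) / 5 = 13/5 = 2.6
  s[A,C] = ((-1)·(1.5) + (1)·(0.5) + (0)·(0.5) + (3)·(-0.5) + (-1)·(-3.5) + (-2)·(1.5)) / 5 = -2/5 = -0.4
  s[B,B] = ((-0.8333)·(-0.8333) + (-0.8333)·(-0.8333) + (3.1667)·(3.1667) + (2.1667)·(2.1667) + (-0.8333)·(-0.8333) + (-2.8333)·(-2.8333)) / 5 = 24.8333/5 = 4.9667
  s[B,C] = ((-0.8333)·(1.5) + (-0.8333)·(0.5) + (3.1667)·(0.5) + (2.1667)·(-0.5) + (-0.8333)·(-3.5) + (-2.8333)·(1.5)) / 5 = -2.5/5 = -0.5
  s[C,C] = ((1.5)·(1.5) + (0.5)·(0.5) + (0.5)·(0.5) + (-0.5)·(-0.5) + (-3.5)·(-3.5) + (1.5)·(1.5)) / 5 = 17.5/5 = 3.5
  Sample standard deviations s_i = √(s[i,i]):
  s(A) = √(3.2) = 1.7889
  s(B) = √(4.9667) = 2.2286
  s(C) = √(3.5) = 1.8708

Step 3 — r_{ij} = s_{ij} / (s_i · s_j):
  r[A,A] = 1 (diagonal).
  r[A,B] = 2.6 / (1.7889 · 2.2286) = 2.6 / 3.9866 = 0.6522
  r[A,C] = -0.4 / (1.7889 · 1.8708) = -0.4 / 3.3466 = -0.1195
  r[B,B] = 1 (diagonal).
  r[B,C] = -0.5 / (2.2286 · 1.8708) = -0.5 / 4.1693 = -0.1199
  r[C,C] = 1 (diagonal).

R is symmetric with unit diagonal. Assembling:

R = [[1, 0.6522, -0.1195],
 [0.6522, 1, -0.1199],
 [-0.1195, -0.1199, 1]]


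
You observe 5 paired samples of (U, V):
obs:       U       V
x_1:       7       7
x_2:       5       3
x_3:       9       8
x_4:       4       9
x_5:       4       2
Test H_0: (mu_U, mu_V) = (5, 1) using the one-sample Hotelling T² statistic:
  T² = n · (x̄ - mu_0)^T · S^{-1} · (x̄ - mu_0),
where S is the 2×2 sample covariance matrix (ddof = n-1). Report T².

Step 1 — sample mean vector:
  mean(U) = (7 + 5 + 9 + 4 + 4) / 5 = 29/5 = 5.8
  mean(V) = (7 + 3 + 8 + 9 + 2) / 5 = 29/5 = 5.8
  x̄ = (5.8, 5.8),  deviation x̄ - mu_0 = (5.8, 5.8) - (5, 1) = (0.8, 4.8).

Step 2 — sample covariance matrix, S[i,j] = (1/(n-1)) · Σ_k (x_{k,i} - mean_i) · (x_{k,j} - mean_j), divisor n-1 = 4:
  S[U,U] = ((1.2)·(1.2) + (-0.8)·(-0.8) + (3.2)·(3.2) + (-1.8)·(-1.8) + (-1.8)·(-1.8)) / 4 = 18.8/4 = 4.7
  S[U,V] = ((1.2)·(1.2) + (-0.8)·(-2.8) + (3.2)·(2.2) + (-1.8)·(3.2) + (-1.8)·(-3.8)) / 4 = 11.8/4 = 2.95
  S[V,V] = ((1.2)·(1.2) + (-2.8)·(-2.8) + (2.2)·(2.2) + (3.2)·(3.2) + (-3.8)·(-3.8)) / 4 = 38.8/4 = 9.7
  S = [[4.7, 2.95],
 [2.95, 9.7]].

Step 3 — invert S. det(S) = 4.7·9.7 - (2.95)² = 36.8875.
  S^{-1} = (1/det) · [[d, -b], [-b, a]] = [[0.263, -0.08],
 [-0.08, 0.1274]].

Step 4 — quadratic form (x̄ - mu_0)^T · S^{-1} · (x̄ - mu_0):
  S^{-1} · (x̄ - mu_0) = (-0.1735, 0.5476),
  (x̄ - mu_0)^T · [...] = (0.8)·(-0.1735) + (4.8)·(0.5476) = 2.4897.

Step 5 — scale by n: T² = 5 · 2.4897 = 12.4487.

T² ≈ 12.4487


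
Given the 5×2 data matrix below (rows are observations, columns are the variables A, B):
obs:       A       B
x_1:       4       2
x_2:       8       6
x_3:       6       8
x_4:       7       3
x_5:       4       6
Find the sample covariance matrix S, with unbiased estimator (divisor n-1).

Step 1 — column means:
  mean(A) = (4 + 8 + 6 + 7 + 4) / 5 = 29/5 = 5.8
  mean(B) = (2 + 6 + 8 + 3 + 6) / 5 = 25/5 = 5

Step 2 — sample covariance S[i,j] = (1/(n-1)) · Σ_k (x_{k,i} - mean_i) · (x_{k,j} - mean_j), with n-1 = 4.
  S[A,A] = ((-1.8)·(-1.8) + (2.2)·(2.2) + (0.2)·(0.2) + (1.2)·(1.2) + (-1.8)·(-1.8)) / 4 = 12.8/4 = 3.2
  S[A,B] = ((-1.8)·(-3) + (2.2)·(1) + (0.2)·(3) + (1.2)·(-2) + (-1.8)·(1)) / 4 = 4/4 = 1
  S[B,B] = ((-3)·(-3) + (1)·(1) + (3)·(3) + (-2)·(-2) + (1)·(1)) / 4 = 24/4 = 6

S is symmetric (S[j,i] = S[i,j]). Assembling:

S = [[3.2, 1],
 [1, 6]]


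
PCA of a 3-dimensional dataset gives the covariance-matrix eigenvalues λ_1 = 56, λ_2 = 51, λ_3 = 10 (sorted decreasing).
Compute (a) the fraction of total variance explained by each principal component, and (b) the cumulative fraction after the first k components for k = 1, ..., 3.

Step 1 — total variance = trace(Sigma) = Σ λ_i = 56 + 51 + 10 = 117.

Step 2 — fraction explained by component i = λ_i / Σ λ:
  PC1: 56/117 = 0.4786
  PC2: 51/117 = 0.4359
  PC3: 10/117 = 0.0855

Step 3 — cumulative fraction after k components = (λ_1 + ... + λ_k) / Σ λ:
  k = 1: 56/117 = 0.4786
  k = 2: (56 + 51)/117 = 107/117 = 0.9145
  k = 3: (56 + 51 + 10)/117 = 117/117 = 1

Summary (fraction, with percent):

explained: PC1 0.4786 (47.86%), PC2 0.4359 (43.59%), PC3 0.0855 (8.55%);  cumulative: 0.4786, 0.9145, 1


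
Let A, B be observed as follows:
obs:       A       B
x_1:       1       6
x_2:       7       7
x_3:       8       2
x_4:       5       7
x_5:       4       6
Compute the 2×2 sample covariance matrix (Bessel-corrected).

Step 1 — column means:
  mean(A) = (1 + 7 + 8 + 5 + 4) / 5 = 25/5 = 5
  mean(B) = (6 + 7 + 2 + 7 + 6) / 5 = 28/5 = 5.6

Step 2 — sample covariance S[i,j] = (1/(n-1)) · Σ_k (x_{k,i} - mean_i) · (x_{k,j} - mean_j), with n-1 = 4.
  S[A,A] = ((-4)·(-4) + (2)·(2) + (3)·(3) + (0)·(0) + (-1)·(-1)) / 4 = 30/4 = 7.5
  S[A,B] = ((-4)·(0.4) + (2)·(1.4) + (3)·(-3.6) + (0)·(1.4) + (-1)·(0.4)) / 4 = -10/4 = -2.5
  S[B,B] = ((0.4)·(0.4) + (1.4)·(1.4) + (-3.6)·(-3.6) + (1.4)·(1.4) + (0.4)·(0.4)) / 4 = 17.2/4 = 4.3

S is symmetric (S[j,i] = S[i,j]). Assembling:

S = [[7.5, -2.5],
 [-2.5, 4.3]]


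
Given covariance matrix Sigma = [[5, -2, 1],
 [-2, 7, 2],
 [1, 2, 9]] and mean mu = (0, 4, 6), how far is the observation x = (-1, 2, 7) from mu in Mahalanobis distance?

Step 1 — centre the observation: (x - mu) = (-1, -2, 1).

Step 2 — invert Sigma (cofactor / det for 3×3, or solve directly):
  Sigma^{-1} = [[0.2418, 0.082, -0.0451],
 [0.082, 0.1803, -0.0492],
 [-0.0451, -0.0492, 0.127]].

Step 3 — form the quadratic (x - mu)^T · Sigma^{-1} · (x - mu):
  Sigma^{-1} · (x - mu) = (-0.4508, -0.4918, 0.2705).
  (x - mu)^T · [Sigma^{-1} · (x - mu)] = (-1)·(-0.4508) + (-2)·(-0.4918) + (1)·(0.2705) = 1.7049.

Step 4 — take square root: d = √(1.7049) ≈ 1.3057.

d(x, mu) = √(1.7049) ≈ 1.3057


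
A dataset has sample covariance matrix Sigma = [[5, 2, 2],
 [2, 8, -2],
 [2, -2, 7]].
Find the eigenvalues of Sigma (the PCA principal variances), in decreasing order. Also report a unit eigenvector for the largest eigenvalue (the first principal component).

Step 1 — characteristic polynomial p(λ) = det(λI - Sigma) = λ³ - tr·λ² + c_1·λ - det, where tr = trace, c_1 = sum of the principal 2×2 minors, det = det(Sigma):
  tr = 5 + 8 + 7 = 20,
  c_1 = (5·8 - (2)²) + (5·7 - (2)²) + (8·7 - (-2)²) = 36 + 31 + 52 = 119,
  det = 5·(8·7 - (-2)²) - (2)·((2)·7 - (-2)·(2)) + (2)·((2)·(-2) - 8·(2)) = 5·(52) - (2)·(18) + (2)·(-20) = 184.
  So p(λ) = λ³ - 20λ² + 119λ - 184.
Step 2 — look for an integer root (rational root theorem: any rational root is an integer divisor of 184). Testing λ = 8:
  p(8) = 512 - 1280 + 952 - 184 = 0  ✓
  Dividing out (λ - 8): p(λ) = (λ - 8)(λ² - 12λ + 23).
Step 3 — remaining eigenvalues from the quadratic λ² - 12λ + 23 = 0:
  Δ = 12² - 4·23 = 144 - 92 = 52,  λ = (12 ± √52)/2 = (12 ± 7.2111)/2 ≈ 9.6056 or 2.3944.
  Sorted: λ_1 = 9.6056,  λ_2 = 8,  λ_3 = 2.3944  (check: sum = 20 = tr ✓).

Step 4 — unit eigenvector for λ_1 ≈ 9.6056: v spans the null space of (Sigma - λ_1 I), whose rows are
  r_1 = (-4.6056, 2, 2),  r_2 = (2, -1.6056, -2),  r_3 = (2, -2, -2.6056).
  v is orthogonal to every row, so take v ∝ r_1 × r_2 = ((2)·(-2) - (2)·(-1.6056), (2)·(2) - (-4.6056)·(-2), (-4.6056)·(-1.6056) - (2)·(2)) ≈ (-0.7889, -5.2111, 3.3944).
  Rescale (multiply by -1 so the first nonzero entry is positive): u = (0.7889, 5.2111, -3.3944).
  ||u|| = √((0.7889)² + (5.2111)² + (-3.3944)²) = √(39.3002) ≈ 6.269,  v_1 = u/||u|| ≈ (0.1258, 0.8313, -0.5415) (||v_1|| = 1).

λ_1 = 9.6056,  λ_2 = 8,  λ_3 = 2.3944;  v_1 ≈ (0.1258, 0.8313, -0.5415)


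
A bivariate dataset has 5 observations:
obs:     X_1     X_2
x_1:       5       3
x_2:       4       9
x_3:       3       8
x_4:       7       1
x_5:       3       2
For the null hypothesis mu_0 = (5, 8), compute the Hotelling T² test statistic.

Step 1 — sample mean vector:
  mean(X_1) = (5 + 4 + 3 + 7 + 3) / 5 = 22/5 = 4.4
  mean(X_2) = (3 + 9 + 8 + 1 + 2) / 5 = 23/5 = 4.6
  x̄ = (4.4, 4.6),  deviation x̄ - mu_0 = (4.4, 4.6) - (5, 8) = (-0.6, -3.4).

Step 2 — sample covariance matrix, S[i,j] = (1/(n-1)) · Σ_k (x_{k,i} - mean_i) · (x_{k,j} - mean_j), divisor n-1 = 4:
  S[X_1,X_1] = ((0.6)·(0.6) + (-0.4)·(-0.4) + (-1.4)·(-1.4) + (2.6)·(2.6) + (-1.4)·(-1.4)) / 4 = 11.2/4 = 2.8
  S[X_1,X_2] = ((0.6)·(-1.6) + (-0.4)·(4.4) + (-1.4)·(3.4) + (2.6)·(-3.6) + (-1.4)·(-2.6)) / 4 = -13.2/4 = -3.3
  S[X_2,X_2] = ((-1.6)·(-1.6) + (4.4)·(4.4) + (3.4)·(3.4) + (-3.6)·(-3.6) + (-2.6)·(-2.6)) / 4 = 53.2/4 = 13.3
  S = [[2.8, -3.3],
 [-3.3, 13.3]].

Step 3 — invert S. det(S) = 2.8·13.3 - (-3.3)² = 26.35.
  S^{-1} = (1/det) · [[d, -b], [-b, a]] = [[0.5047, 0.1252],
 [0.1252, 0.1063]].

Step 4 — quadratic form (x̄ - mu_0)^T · S^{-1} · (x̄ - mu_0):
  S^{-1} · (x̄ - mu_0) = (-0.7287, -0.4364),
  (x̄ - mu_0)^T · [...] = (-0.6)·(-0.7287) + (-3.4)·(-0.4364) = 1.9211.

Step 5 — scale by n: T² = 5 · 1.9211 = 9.6053.

T² ≈ 9.6053


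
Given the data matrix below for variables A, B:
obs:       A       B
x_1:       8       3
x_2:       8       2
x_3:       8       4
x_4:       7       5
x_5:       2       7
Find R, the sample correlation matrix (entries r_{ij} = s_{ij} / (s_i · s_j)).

Step 1 — column means:
  mean(A) = (8 + 8 + 8 + 7 + 2) / 5 = 33/5 = 6.6
  mean(B) = (3 + 2 + 4 + 5 + 7) / 5 = 21/5 = 4.2

Step 2 — sample variances and covariances s[i,j] = (1/(n-1)) · Σ_k (x_{k,i} - mean_i) · (x_{k,j} - mean_j), with n-1 = 4:
  s[A,A] = ((1.4)·(1.4) + (1.4)·(1.4) + (1.4)·(1.4) + (0.4)·(0.4) + (-4.6)·(-4.6)) / 4 = 27.2/4 = 6.8
  s[A,B] = ((1.4)·(-1.2) + (1.4)·(-2.2) + (1.4)·(-0.2) + (0.4)·(0.8) + (-4.6)·(2.8)) / 4 = -17.6/4 = -4.4
  s[B,B] = ((-1.2)·(-1.2) + (-2.2)·(-2.2) + (-0.2)·(-0.2) + (0.8)·(0.8) + (2.8)·(2.8)) / 4 = 14.8/4 = 3.7
  Sample standard deviations s_i = √(s[i,i]):
  s(A) = √(6.8) = 2.6077
  s(B) = √(3.7) = 1.9235

Step 3 — r_{ij} = s_{ij} / (s_i · s_j):
  r[A,A] = 1 (diagonal).
  r[A,B] = -4.4 / (2.6077 · 1.9235) = -4.4 / 5.016 = -0.8772
  r[B,B] = 1 (diagonal).

R is symmetric with unit diagonal. Assembling:

R = [[1, -0.8772],
 [-0.8772, 1]]


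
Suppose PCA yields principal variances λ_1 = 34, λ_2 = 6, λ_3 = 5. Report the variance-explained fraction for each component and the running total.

Step 1 — total variance = trace(Sigma) = Σ λ_i = 34 + 6 + 5 = 45.

Step 2 — fraction explained by component i = λ_i / Σ λ:
  PC1: 34/45 = 0.7556
  PC2: 6/45 = 0.1333
  PC3: 5/45 = 0.1111

Step 3 — cumulative fraction after k components = (λ_1 + ... + λ_k) / Σ λ:
  k = 1: 34/45 = 0.7556
  k = 2: (34 + 6)/45 = 40/45 = 0.8889
  k = 3: (34 + 6 + 5)/45 = 45/45 = 1

Summary (fraction, with percent):

explained: PC1 0.7556 (75.56%), PC2 0.1333 (13.33%), PC3 0.1111 (11.11%);  cumulative: 0.7556, 0.8889, 1


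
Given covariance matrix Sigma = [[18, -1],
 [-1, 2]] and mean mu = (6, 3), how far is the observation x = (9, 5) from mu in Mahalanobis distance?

Step 1 — centre the observation: (x - mu) = (3, 2).

Step 2 — invert Sigma. det(Sigma) = 18·2 - (-1)² = 35.
  Sigma^{-1} = (1/det) · [[d, -b], [-b, a]] = [[0.0571, 0.0286],
 [0.0286, 0.5143]].

Step 3 — form the quadratic (x - mu)^T · Sigma^{-1} · (x - mu):
  Sigma^{-1} · (x - mu) = (0.2286, 1.1143).
  (x - mu)^T · [Sigma^{-1} · (x - mu)] = (3)·(0.2286) + (2)·(1.1143) = 2.9143.

Step 4 — take square root: d = √(2.9143) ≈ 1.7071.

d(x, mu) = √(2.9143) ≈ 1.7071


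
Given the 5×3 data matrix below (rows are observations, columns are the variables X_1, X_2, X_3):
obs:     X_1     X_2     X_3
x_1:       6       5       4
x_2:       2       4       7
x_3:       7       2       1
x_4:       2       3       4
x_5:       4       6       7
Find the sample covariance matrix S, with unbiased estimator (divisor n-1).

Step 1 — column means:
  mean(X_1) = (6 + 2 + 7 + 2 + 4) / 5 = 21/5 = 4.2
  mean(X_2) = (5 + 4 + 2 + 3 + 6) / 5 = 20/5 = 4
  mean(X_3) = (4 + 7 + 1 + 4 + 7) / 5 = 23/5 = 4.6

Step 2 — sample covariance S[i,j] = (1/(n-1)) · Σ_k (x_{k,i} - mean_i) · (x_{k,j} - mean_j), with n-1 = 4.
  S[X_1,X_1] = ((1.8)·(1.8) + (-2.2)·(-2.2) + (2.8)·(2.8) + (-2.2)·(-2.2) + (-0.2)·(-0.2)) / 4 = 20.8/4 = 5.2
  S[X_1,X_2] = ((1.8)·(1) + (-2.2)·(0) + (2.8)·(-2) + (-2.2)·(-1) + (-0.2)·(2)) / 4 = -2/4 = -0.5
  S[X_1,X_3] = ((1.8)·(-0.6) + (-2.2)·(2.4) + (2.8)·(-3.6) + (-2.2)·(-0.6) + (-0.2)·(2.4)) / 4 = -15.6/4 = -3.9
  S[X_2,X_2] = ((1)·(1) + (0)·(0) + (-2)·(-2) + (-1)·(-1) + (2)·(2)) / 4 = 10/4 = 2.5
  S[X_2,X_3] = ((1)·(-0.6) + (0)·(2.4) + (-2)·(-3.6) + (-1)·(-0.6) + (2)·(2.4)) / 4 = 12/4 = 3
  S[X_3,X_3] = ((-0.6)·(-0.6) + (2.4)·(2.4) + (-3.6)·(-3.6) + (-0.6)·(-0.6) + (2.4)·(2.4)) / 4 = 25.2/4 = 6.3

S is symmetric (S[j,i] = S[i,j]). Assembling:

S = [[5.2, -0.5, -3.9],
 [-0.5, 2.5, 3],
 [-3.9, 3, 6.3]]


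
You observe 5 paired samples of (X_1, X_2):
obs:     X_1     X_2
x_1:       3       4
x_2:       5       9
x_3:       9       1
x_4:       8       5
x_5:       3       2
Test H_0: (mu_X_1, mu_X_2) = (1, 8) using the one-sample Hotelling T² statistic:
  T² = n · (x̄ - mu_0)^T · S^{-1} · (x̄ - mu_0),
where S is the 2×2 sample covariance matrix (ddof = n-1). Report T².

Step 1 — sample mean vector:
  mean(X_1) = (3 + 5 + 9 + 8 + 3) / 5 = 28/5 = 5.6
  mean(X_2) = (4 + 9 + 1 + 5 + 2) / 5 = 21/5 = 4.2
  x̄ = (5.6, 4.2),  deviation x̄ - mu_0 = (5.6, 4.2) - (1, 8) = (4.6, -3.8).

Step 2 — sample covariance matrix, S[i,j] = (1/(n-1)) · Σ_k (x_{k,i} - mean_i) · (x_{k,j} - mean_j), divisor n-1 = 4:
  S[X_1,X_1] = ((-2.6)·(-2.6) + (-0.6)·(-0.6) + (3.4)·(3.4) + (2.4)·(2.4) + (-2.6)·(-2.6)) / 4 = 31.2/4 = 7.8
  S[X_1,X_2] = ((-2.6)·(-0.2) + (-0.6)·(4.8) + (3.4)·(-3.2) + (2.4)·(0.8) + (-2.6)·(-2.2)) / 4 = -5.6/4 = -1.4
  S[X_2,X_2] = ((-0.2)·(-0.2) + (4.8)·(4.8) + (-3.2)·(-3.2) + (0.8)·(0.8) + (-2.2)·(-2.2)) / 4 = 38.8/4 = 9.7
  S = [[7.8, -1.4],
 [-1.4, 9.7]].

Step 3 — invert S. det(S) = 7.8·9.7 - (-1.4)² = 73.7.
  S^{-1} = (1/det) · [[d, -b], [-b, a]] = [[0.1316, 0.019],
 [0.019, 0.1058]].

Step 4 — quadratic form (x̄ - mu_0)^T · S^{-1} · (x̄ - mu_0):
  S^{-1} · (x̄ - mu_0) = (0.5332, -0.3148),
  (x̄ - mu_0)^T · [...] = (4.6)·(0.5332) + (-3.8)·(-0.3148) = 3.6491.

Step 5 — scale by n: T² = 5 · 3.6491 = 18.2456.

T² ≈ 18.2456


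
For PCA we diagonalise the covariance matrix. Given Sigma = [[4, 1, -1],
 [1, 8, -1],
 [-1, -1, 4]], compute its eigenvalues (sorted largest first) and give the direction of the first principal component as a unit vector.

Step 1 — characteristic polynomial p(λ) = det(λI - Sigma) = λ³ - tr·λ² + c_1·λ - det, where tr = trace, c_1 = sum of the principal 2×2 minors, det = det(Sigma):
  tr = 4 + 8 + 4 = 16,
  c_1 = (4·8 - (1)²) + (4·4 - (-1)²) + (8·4 - (-1)²) = 31 + 15 + 31 = 77,
  det = 4·(8·4 - (-1)²) - (1)·((1)·4 - (-1)·(-1)) + (-1)·((1)·(-1) - 8·(-1)) = 4·(31) - (1)·(3) + (-1)·(7) = 114.
  So p(λ) = λ³ - 16λ² + 77λ - 114.
Step 2 — look for an integer root (rational root theorem: any rational root is an integer divisor of 114). Testing λ = 3:
  p(3) = 27 - 144 + 231 - 114 = 0  ✓
  Dividing out (λ - 3): p(λ) = (λ - 3)(λ² - 13λ + 38).
Step 3 — remaining eigenvalues from the quadratic λ² - 13λ + 38 = 0:
  Δ = 13² - 4·38 = 169 - 152 = 17,  λ = (13 ± √17)/2 = (13 ± 4.1231)/2 ≈ 8.5616 or 4.4384.
  Sorted: λ_1 = 8.5616,  λ_2 = 4.4384,  λ_3 = 3  (check: sum = 16 = tr ✓).

Step 4 — unit eigenvector for λ_1 ≈ 8.5616: v spans the null space of (Sigma - λ_1 I), whose rows are
  r_1 = (-4.5616, 1, -1),  r_2 = (1, -0.5616, -1),  r_3 = (-1, -1, -4.5616).
  v is orthogonal to every row, so take v ∝ r_1 × r_2 = ((1)·(-1) - (-1)·(-0.5616), (-1)·(1) - (-4.5616)·(-1), (-4.5616)·(-0.5616) - (1)·(1)) ≈ (-1.5616, -5.5616, 1.5616).
  Rescale (multiply by -1 so the first nonzero entry is positive): u = (1.5616, 5.5616, -1.5616).
  ||u|| = √((1.5616)² + (5.5616)² + (-1.5616)²) = √(35.8078) ≈ 5.984,  v_1 = u/||u|| ≈ (0.261, 0.9294, -0.261) (||v_1|| = 1).

λ_1 = 8.5616,  λ_2 = 4.4384,  λ_3 = 3;  v_1 ≈ (0.261, 0.9294, -0.261)


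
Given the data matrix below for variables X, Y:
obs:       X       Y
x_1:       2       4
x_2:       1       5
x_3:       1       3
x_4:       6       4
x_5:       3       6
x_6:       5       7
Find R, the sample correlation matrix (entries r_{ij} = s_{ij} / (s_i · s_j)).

Step 1 — column means:
  mean(X) = (2 + 1 + 1 + 6 + 3 + 5) / 6 = 18/6 = 3
  mean(Y) = (4 + 5 + 3 + 4 + 6 + 7) / 6 = 29/6 = 4.8333

Step 2 — sample variances and covariances s[i,j] = (1/(n-1)) · Σ_k (x_{k,i} - mean_i) · (x_{k,j} - mean_j), with n-1 = 5:
  s[X,X] = ((-1)·(-1) + (-2)·(-2) + (-2)·(-2) + (3)·(3) + (0)·(0) + (2)·(2)) / 5 = 22/5 = 4.4
  s[X,Y] = ((-1)·(-0.8333) + (-2)·(0.1667) + (-2)·(-1.8333) + (3)·(-0.8333) + (0)·(1.1667) + (2)·(2.1667)) / 5 = 6/5 = 1.2
  s[Y,Y] = ((-0.8333)·(-0.8333) + (0.1667)·(0.1667) + (-1.8333)·(-1.8333) + (-0.8333)·(-0.8333) + (1.1667)·(1.1667) + (2.1667)·(2.1667)) / 5 = 10.8333/5 = 2.1667
  Sample standard deviations s_i = √(s[i,i]):
  s(X) = √(4.4) = 2.0976
  s(Y) = √(2.1667) = 1.472

Step 3 — r_{ij} = s_{ij} / (s_i · s_j):
  r[X,X] = 1 (diagonal).
  r[X,Y] = 1.2 / (2.0976 · 1.472) = 1.2 / 3.0876 = 0.3887
  r[Y,Y] = 1 (diagonal).

R is symmetric with unit diagonal. Assembling:

R = [[1, 0.3887],
 [0.3887, 1]]


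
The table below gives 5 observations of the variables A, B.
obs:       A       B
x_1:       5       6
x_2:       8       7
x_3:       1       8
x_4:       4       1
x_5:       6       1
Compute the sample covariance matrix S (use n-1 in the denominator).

Step 1 — column means:
  mean(A) = (5 + 8 + 1 + 4 + 6) / 5 = 24/5 = 4.8
  mean(B) = (6 + 7 + 8 + 1 + 1) / 5 = 23/5 = 4.6

Step 2 — sample covariance S[i,j] = (1/(n-1)) · Σ_k (x_{k,i} - mean_i) · (x_{k,j} - mean_j), with n-1 = 4.
  S[A,A] = ((0.2)·(0.2) + (3.2)·(3.2) + (-3.8)·(-3.8) + (-0.8)·(-0.8) + (1.2)·(1.2)) / 4 = 26.8/4 = 6.7
  S[A,B] = ((0.2)·(1.4) + (3.2)·(2.4) + (-3.8)·(3.4) + (-0.8)·(-3.6) + (1.2)·(-3.6)) / 4 = -6.4/4 = -1.6
  S[B,B] = ((1.4)·(1.4) + (2.4)·(2.4) + (3.4)·(3.4) + (-3.6)·(-3.6) + (-3.6)·(-3.6)) / 4 = 45.2/4 = 11.3

S is symmetric (S[j,i] = S[i,j]). Assembling:

S = [[6.7, -1.6],
 [-1.6, 11.3]]


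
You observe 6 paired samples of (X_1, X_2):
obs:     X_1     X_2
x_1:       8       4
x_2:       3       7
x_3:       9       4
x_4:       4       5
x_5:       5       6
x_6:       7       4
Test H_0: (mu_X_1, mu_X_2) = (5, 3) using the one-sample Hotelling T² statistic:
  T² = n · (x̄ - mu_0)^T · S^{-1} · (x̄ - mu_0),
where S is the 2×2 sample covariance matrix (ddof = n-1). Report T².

Step 1 — sample mean vector:
  mean(X_1) = (8 + 3 + 9 + 4 + 5 + 7) / 6 = 36/6 = 6
  mean(X_2) = (4 + 7 + 4 + 5 + 6 + 4) / 6 = 30/6 = 5
  x̄ = (6, 5),  deviation x̄ - mu_0 = (6, 5) - (5, 3) = (1, 2).

Step 2 — sample covariance matrix, S[i,j] = (1/(n-1)) · Σ_k (x_{k,i} - mean_i) · (x_{k,j} - mean_j), divisor n-1 = 5:
  S[X_1,X_1] = ((2)·(2) + (-3)·(-3) + (3)·(3) + (-2)·(-2) + (-1)·(-1) + (1)·(1)) / 5 = 28/5 = 5.6
  S[X_1,X_2] = ((2)·(-1) + (-3)·(2) + (3)·(-1) + (-2)·(0) + (-1)·(1) + (1)·(-1)) / 5 = -13/5 = -2.6
  S[X_2,X_2] = ((-1)·(-1) + (2)·(2) + (-1)·(-1) + (0)·(0) + (1)·(1) + (-1)·(-1)) / 5 = 8/5 = 1.6
  S = [[5.6, -2.6],
 [-2.6, 1.6]].

Step 3 — invert S. det(S) = 5.6·1.6 - (-2.6)² = 2.2.
  S^{-1} = (1/det) · [[d, -b], [-b, a]] = [[0.7273, 1.1818],
 [1.1818, 2.5455]].

Step 4 — quadratic form (x̄ - mu_0)^T · S^{-1} · (x̄ - mu_0):
  S^{-1} · (x̄ - mu_0) = (3.0909, 6.2727),
  (x̄ - mu_0)^T · [...] = (1)·(3.0909) + (2)·(6.2727) = 15.6364.

Step 5 — scale by n: T² = 6 · 15.6364 = 93.8182.

T² ≈ 93.8182


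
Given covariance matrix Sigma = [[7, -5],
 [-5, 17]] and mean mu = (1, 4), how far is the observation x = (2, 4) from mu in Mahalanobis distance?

Step 1 — centre the observation: (x - mu) = (1, 0).

Step 2 — invert Sigma. det(Sigma) = 7·17 - (-5)² = 94.
  Sigma^{-1} = (1/det) · [[d, -b], [-b, a]] = [[0.1809, 0.0532],
 [0.0532, 0.0745]].

Step 3 — form the quadratic (x - mu)^T · Sigma^{-1} · (x - mu):
  Sigma^{-1} · (x - mu) = (0.1809, 0.0532).
  (x - mu)^T · [Sigma^{-1} · (x - mu)] = (1)·(0.1809) + (0)·(0.0532) = 0.1809.

Step 4 — take square root: d = √(0.1809) ≈ 0.4253.

d(x, mu) = √(0.1809) ≈ 0.4253


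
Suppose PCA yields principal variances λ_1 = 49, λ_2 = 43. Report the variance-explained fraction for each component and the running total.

Step 1 — total variance = trace(Sigma) = Σ λ_i = 49 + 43 = 92.

Step 2 — fraction explained by component i = λ_i / Σ λ:
  PC1: 49/92 = 0.5326
  PC2: 43/92 = 0.4674

Step 3 — cumulative fraction after k components = (λ_1 + ... + λ_k) / Σ λ:
  k = 1: 49/92 = 0.5326
  k = 2: (49 + 43)/92 = 92/92 = 1

Summary (fraction, with percent):

explained: PC1 0.5326 (53.26%), PC2 0.4674 (46.74%);  cumulative: 0.5326, 1


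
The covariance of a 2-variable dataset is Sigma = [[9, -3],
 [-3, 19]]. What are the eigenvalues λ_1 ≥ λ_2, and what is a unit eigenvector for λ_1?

Step 1 — characteristic polynomial of 2×2 Sigma:
  det(Sigma - λI) = λ² - trace · λ + det = 0.
  trace = 9 + 19 = 28, det = 9·19 - (-3)² = 162.
Step 2 — discriminant:
  Δ = trace² - 4·det = 784 - 648 = 136.
Step 3 — eigenvalues:
  λ = (trace ± √Δ)/2 = (28 ± 11.6619)/2,
  λ_1 = 19.831,  λ_2 = 8.169.

Step 4 — unit eigenvector for λ_1: solve (Sigma - λ_1 I)v = 0. First row:
  (9 - 19.831)·v_x + (-3)·v_y = 0, i.e. (-10.831)·v_x + (-3)·v_y = 0,
  so v ∝ (b, λ_1 - a) = (-3, 10.831); multiply by -1 so the first entry is positive: u = (3, -10.831).
  ||u|| = √((3)² + (-10.831)²) = √(126.3095) ≈ 11.2388,
  v_1 = u/||u|| ≈ (0.2669, -0.9637) (||v_1|| = 1).

λ_1 = 19.831,  λ_2 = 8.169;  v_1 ≈ (0.2669, -0.9637)


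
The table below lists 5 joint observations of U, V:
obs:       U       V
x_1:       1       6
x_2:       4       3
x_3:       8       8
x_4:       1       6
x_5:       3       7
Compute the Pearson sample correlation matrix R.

Step 1 — column means:
  mean(U) = (1 + 4 + 8 + 1 + 3) / 5 = 17/5 = 3.4
  mean(V) = (6 + 3 + 8 + 6 + 7) / 5 = 30/5 = 6

Step 2 — sample variances and covariances s[i,j] = (1/(n-1)) · Σ_k (x_{k,i} - mean_i) · (x_{k,j} - mean_j), with n-1 = 4:
  s[U,U] = ((-2.4)·(-2.4) + (0.6)·(0.6) + (4.6)·(4.6) + (-2.4)·(-2.4) + (-0.4)·(-0.4)) / 4 = 33.2/4 = 8.3
  s[U,V] = ((-2.4)·(0) + (0.6)·(-3) + (4.6)·(2) + (-2.4)·(0) + (-0.4)·(1)) / 4 = 7/4 = 1.75
  s[V,V] = ((0)·(0) + (-3)·(-3) + (2)·(2) + (0)·(0) + (1)·(1)) / 4 = 14/4 = 3.5
  Sample standard deviations s_i = √(s[i,i]):
  s(U) = √(8.3) = 2.881
  s(V) = √(3.5) = 1.8708

Step 3 — r_{ij} = s_{ij} / (s_i · s_j):
  r[U,U] = 1 (diagonal).
  r[U,V] = 1.75 / (2.881 · 1.8708) = 1.75 / 5.3898 = 0.3247
  r[V,V] = 1 (diagonal).

R is symmetric with unit diagonal. Assembling:

R = [[1, 0.3247],
 [0.3247, 1]]


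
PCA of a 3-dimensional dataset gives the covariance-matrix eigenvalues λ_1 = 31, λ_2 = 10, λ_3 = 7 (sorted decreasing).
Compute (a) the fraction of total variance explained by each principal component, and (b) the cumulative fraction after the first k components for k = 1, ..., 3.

Step 1 — total variance = trace(Sigma) = Σ λ_i = 31 + 10 + 7 = 48.

Step 2 — fraction explained by component i = λ_i / Σ λ:
  PC1: 31/48 = 0.6458
  PC2: 10/48 = 0.2083
  PC3: 7/48 = 0.1458

Step 3 — cumulative fraction after k components = (λ_1 + ... + λ_k) / Σ λ:
  k = 1: 31/48 = 0.6458
  k = 2: (31 + 10)/48 = 41/48 = 0.8542
  k = 3: (31 + 10 + 7)/48 = 48/48 = 1

Summary (fraction, with percent):

explained: PC1 0.6458 (64.58%), PC2 0.2083 (20.83%), PC3 0.1458 (14.58%);  cumulative: 0.6458, 0.8542, 1


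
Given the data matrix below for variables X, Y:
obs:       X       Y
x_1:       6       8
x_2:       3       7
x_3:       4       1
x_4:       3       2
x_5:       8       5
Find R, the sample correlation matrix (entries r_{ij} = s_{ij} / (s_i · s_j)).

Step 1 — column means:
  mean(X) = (6 + 3 + 4 + 3 + 8) / 5 = 24/5 = 4.8
  mean(Y) = (8 + 7 + 1 + 2 + 5) / 5 = 23/5 = 4.6

Step 2 — sample variances and covariances s[i,j] = (1/(n-1)) · Σ_k (x_{k,i} - mean_i) · (x_{k,j} - mean_j), with n-1 = 4:
  s[X,X] = ((1.2)·(1.2) + (-1.8)·(-1.8) + (-0.8)·(-0.8) + (-1.8)·(-1.8) + (3.2)·(3.2)) / 4 = 18.8/4 = 4.7
  s[X,Y] = ((1.2)·(3.4) + (-1.8)·(2.4) + (-0.8)·(-3.6) + (-1.8)·(-2.6) + (3.2)·(0.4)) / 4 = 8.6/4 = 2.15
  s[Y,Y] = ((3.4)·(3.4) + (2.4)·(2.4) + (-3.6)·(-3.6) + (-2.6)·(-2.6) + (0.4)·(0.4)) / 4 = 37.2/4 = 9.3
  Sample standard deviations s_i = √(s[i,i]):
  s(X) = √(4.7) = 2.1679
  s(Y) = √(9.3) = 3.0496

Step 3 — r_{ij} = s_{ij} / (s_i · s_j):
  r[X,X] = 1 (diagonal).
  r[X,Y] = 2.15 / (2.1679 · 3.0496) = 2.15 / 6.6114 = 0.3252
  r[Y,Y] = 1 (diagonal).

R is symmetric with unit diagonal. Assembling:

R = [[1, 0.3252],
 [0.3252, 1]]


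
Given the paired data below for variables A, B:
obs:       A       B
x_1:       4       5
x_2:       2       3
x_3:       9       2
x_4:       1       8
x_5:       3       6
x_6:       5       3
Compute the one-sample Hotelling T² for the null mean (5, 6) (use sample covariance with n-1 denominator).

Step 1 — sample mean vector:
  mean(A) = (4 + 2 + 9 + 1 + 3 + 5) / 6 = 24/6 = 4
  mean(B) = (5 + 3 + 2 + 8 + 6 + 3) / 6 = 27/6 = 4.5
  x̄ = (4, 4.5),  deviation x̄ - mu_0 = (4, 4.5) - (5, 6) = (-1, -1.5).

Step 2 — sample covariance matrix, S[i,j] = (1/(n-1)) · Σ_k (x_{k,i} - mean_i) · (x_{k,j} - mean_j), divisor n-1 = 5:
  S[A,A] = ((0)·(0) + (-2)·(-2) + (5)·(5) + (-3)·(-3) + (-1)·(-1) + (1)·(1)) / 5 = 40/5 = 8
  S[A,B] = ((0)·(0.5) + (-2)·(-1.5) + (5)·(-2.5) + (-3)·(3.5) + (-1)·(1.5) + (1)·(-1.5)) / 5 = -23/5 = -4.6
  S[B,B] = ((0.5)·(0.5) + (-1.5)·(-1.5) + (-2.5)·(-2.5) + (3.5)·(3.5) + (1.5)·(1.5) + (-1.5)·(-1.5)) / 5 = 25.5/5 = 5.1
  S = [[8, -4.6],
 [-4.6, 5.1]].

Step 3 — invert S. det(S) = 8·5.1 - (-4.6)² = 19.64.
  S^{-1} = (1/det) · [[d, -b], [-b, a]] = [[0.2597, 0.2342],
 [0.2342, 0.4073]].

Step 4 — quadratic form (x̄ - mu_0)^T · S^{-1} · (x̄ - mu_0):
  S^{-1} · (x̄ - mu_0) = (-0.611, -0.8452),
  (x̄ - mu_0)^T · [...] = (-1)·(-0.611) + (-1.5)·(-0.8452) = 1.8788.

Step 5 — scale by n: T² = 6 · 1.8788 = 11.2729.

T² ≈ 11.2729


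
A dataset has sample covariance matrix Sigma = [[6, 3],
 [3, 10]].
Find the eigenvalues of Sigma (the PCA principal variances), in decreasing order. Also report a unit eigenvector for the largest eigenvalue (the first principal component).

Step 1 — characteristic polynomial of 2×2 Sigma:
  det(Sigma - λI) = λ² - trace · λ + det = 0.
  trace = 6 + 10 = 16, det = 6·10 - (3)² = 51.
Step 2 — discriminant:
  Δ = trace² - 4·det = 256 - 204 = 52.
Step 3 — eigenvalues:
  λ = (trace ± √Δ)/2 = (16 ± 7.2111)/2,
  λ_1 = 11.6056,  λ_2 = 4.3944.

Step 4 — unit eigenvector for λ_1: solve (Sigma - λ_1 I)v = 0. First row:
  (6 - 11.6056)·v_x + (3)·v_y = 0, i.e. (-5.6056)·v_x + (3)·v_y = 0,
  so v ∝ (b, λ_1 - a) = (3, 5.6056) = u.
  ||u|| = √((3)² + (5.6056)²) = √(40.4222) ≈ 6.3578,
  v_1 = u/||u|| ≈ (0.4719, 0.8817) (||v_1|| = 1).

λ_1 = 11.6056,  λ_2 = 4.3944;  v_1 ≈ (0.4719, 0.8817)


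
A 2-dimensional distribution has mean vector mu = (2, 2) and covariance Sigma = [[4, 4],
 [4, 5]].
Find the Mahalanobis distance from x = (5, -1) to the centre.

Step 1 — centre the observation: (x - mu) = (3, -3).

Step 2 — invert Sigma. det(Sigma) = 4·5 - (4)² = 4.
  Sigma^{-1} = (1/det) · [[d, -b], [-b, a]] = [[1.25, -1],
 [-1, 1]].

Step 3 — form the quadratic (x - mu)^T · Sigma^{-1} · (x - mu):
  Sigma^{-1} · (x - mu) = (6.75, -6).
  (x - mu)^T · [Sigma^{-1} · (x - mu)] = (3)·(6.75) + (-3)·(-6) = 38.25.

Step 4 — take square root: d = √(38.25) ≈ 6.1847.

d(x, mu) = √(38.25) ≈ 6.1847


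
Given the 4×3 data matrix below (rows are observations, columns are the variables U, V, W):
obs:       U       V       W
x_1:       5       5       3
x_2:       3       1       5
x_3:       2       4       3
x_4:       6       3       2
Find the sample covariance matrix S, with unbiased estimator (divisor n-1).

Step 1 — column means:
  mean(U) = (5 + 3 + 2 + 6) / 4 = 16/4 = 4
  mean(V) = (5 + 1 + 4 + 3) / 4 = 13/4 = 3.25
  mean(W) = (3 + 5 + 3 + 2) / 4 = 13/4 = 3.25

Step 2 — sample covariance S[i,j] = (1/(n-1)) · Σ_k (x_{k,i} - mean_i) · (x_{k,j} - mean_j), with n-1 = 3.
  S[U,U] = ((1)·(1) + (-1)·(-1) + (-2)·(-2) + (2)·(2)) / 3 = 10/3 = 3.3333
  S[U,V] = ((1)·(1.75) + (-1)·(-2.25) + (-2)·(0.75) + (2)·(-0.25)) / 3 = 2/3 = 0.6667
  S[U,W] = ((1)·(-0.25) + (-1)·(1.75) + (-2)·(-0.25) + (2)·(-1.25)) / 3 = -4/3 = -1.3333
  S[V,V] = ((1.75)·(1.75) + (-2.25)·(-2.25) + (0.75)·(0.75) + (-0.25)·(-0.25)) / 3 = 8.75/3 = 2.9167
  S[V,W] = ((1.75)·(-0.25) + (-2.25)·(1.75) + (0.75)·(-0.25) + (-0.25)·(-1.25)) / 3 = -4.25/3 = -1.4167
  S[W,W] = ((-0.25)·(-0.25) + (1.75)·(1.75) + (-0.25)·(-0.25) + (-1.25)·(-1.25)) / 3 = 4.75/3 = 1.5833

S is symmetric (S[j,i] = S[i,j]). Assembling:

S = [[3.3333, 0.6667, -1.3333],
 [0.6667, 2.9167, -1.4167],
 [-1.3333, -1.4167, 1.5833]]


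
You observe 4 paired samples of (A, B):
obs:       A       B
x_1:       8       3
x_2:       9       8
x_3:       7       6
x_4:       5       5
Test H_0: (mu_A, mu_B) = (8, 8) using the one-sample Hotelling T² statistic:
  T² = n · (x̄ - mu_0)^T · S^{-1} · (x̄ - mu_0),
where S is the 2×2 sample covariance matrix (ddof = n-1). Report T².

Step 1 — sample mean vector:
  mean(A) = (8 + 9 + 7 + 5) / 4 = 29/4 = 7.25
  mean(B) = (3 + 8 + 6 + 5) / 4 = 22/4 = 5.5
  x̄ = (7.25, 5.5),  deviation x̄ - mu_0 = (7.25, 5.5) - (8, 8) = (-0.75, -2.5).

Step 2 — sample covariance matrix, S[i,j] = (1/(n-1)) · Σ_k (x_{k,i} - mean_i) · (x_{k,j} - mean_j), divisor n-1 = 3:
  S[A,A] = ((0.75)·(0.75) + (1.75)·(1.75) + (-0.25)·(-0.25) + (-2.25)·(-2.25)) / 3 = 8.75/3 = 2.9167
  S[A,B] = ((0.75)·(-2.5) + (1.75)·(2.5) + (-0.25)·(0.5) + (-2.25)·(-0.5)) / 3 = 3.5/3 = 1.1667
  S[B,B] = ((-2.5)·(-2.5) + (2.5)·(2.5) + (0.5)·(0.5) + (-0.5)·(-0.5)) / 3 = 13/3 = 4.3333
  S = [[2.9167, 1.1667],
 [1.1667, 4.3333]].

Step 3 — invert S. det(S) = 2.9167·4.3333 - (1.1667)² = 11.2778.
  S^{-1} = (1/det) · [[d, -b], [-b, a]] = [[0.3842, -0.1034],
 [-0.1034, 0.2586]].

Step 4 — quadratic form (x̄ - mu_0)^T · S^{-1} · (x̄ - mu_0):
  S^{-1} · (x̄ - mu_0) = (-0.0296, -0.569),
  (x̄ - mu_0)^T · [...] = (-0.75)·(-0.0296) + (-2.5)·(-0.569) = 1.4446.

Step 5 — scale by n: T² = 4 · 1.4446 = 5.7783.

T² ≈ 5.7783


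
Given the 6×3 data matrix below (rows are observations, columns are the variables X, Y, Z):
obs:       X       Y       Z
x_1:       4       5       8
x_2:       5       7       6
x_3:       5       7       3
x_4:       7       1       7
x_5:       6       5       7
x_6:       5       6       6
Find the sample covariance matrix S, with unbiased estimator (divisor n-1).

Step 1 — column means:
  mean(X) = (4 + 5 + 5 + 7 + 6 + 5) / 6 = 32/6 = 5.3333
  mean(Y) = (5 + 7 + 7 + 1 + 5 + 6) / 6 = 31/6 = 5.1667
  mean(Z) = (8 + 6 + 3 + 7 + 7 + 6) / 6 = 37/6 = 6.1667

Step 2 — sample covariance S[i,j] = (1/(n-1)) · Σ_k (x_{k,i} - mean_i) · (x_{k,j} - mean_j), with n-1 = 5.
  S[X,X] = ((-1.3333)·(-1.3333) + (-0.3333)·(-0.3333) + (-0.3333)·(-0.3333) + (1.6667)·(1.6667) + (0.6667)·(0.6667) + (-0.3333)·(-0.3333)) / 5 = 5.3333/5 = 1.0667
  S[X,Y] = ((-1.3333)·(-0.1667) + (-0.3333)·(1.8333) + (-0.3333)·(1.8333) + (1.6667)·(-4.1667) + (0.6667)·(-0.1667) + (-0.3333)·(0.8333)) / 5 = -8.3333/5 = -1.6667
  S[X,Z] = ((-1.3333)·(1.8333) + (-0.3333)·(-0.1667) + (-0.3333)·(-3.1667) + (1.6667)·(0.8333) + (0.6667)·(0.8333) + (-0.3333)·(-0.1667)) / 5 = 0.6667/5 = 0.1333
  S[Y,Y] = ((-0.1667)·(-0.1667) + (1.8333)·(1.8333) + (1.8333)·(1.8333) + (-4.1667)·(-4.1667) + (-0.1667)·(-0.1667) + (0.8333)·(0.8333)) / 5 = 24.8333/5 = 4.9667
  S[Y,Z] = ((-0.1667)·(1.8333) + (1.8333)·(-0.1667) + (1.8333)·(-3.1667) + (-4.1667)·(0.8333) + (-0.1667)·(0.8333) + (0.8333)·(-0.1667)) / 5 = -10.1667/5 = -2.0333
  S[Z,Z] = ((1.8333)·(1.8333) + (-0.1667)·(-0.1667) + (-3.1667)·(-3.1667) + (0.8333)·(0.8333) + (0.8333)·(0.8333) + (-0.1667)·(-0.1667)) / 5 = 14.8333/5 = 2.9667

S is symmetric (S[j,i] = S[i,j]). Assembling:

S = [[1.0667, -1.6667, 0.1333],
 [-1.6667, 4.9667, -2.0333],
 [0.1333, -2.0333, 2.9667]]


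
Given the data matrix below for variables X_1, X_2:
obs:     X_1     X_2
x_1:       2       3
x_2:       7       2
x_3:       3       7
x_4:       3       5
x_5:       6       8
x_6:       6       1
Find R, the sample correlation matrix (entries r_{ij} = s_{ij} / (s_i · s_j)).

Step 1 — column means:
  mean(X_1) = (2 + 7 + 3 + 3 + 6 + 6) / 6 = 27/6 = 4.5
  mean(X_2) = (3 + 2 + 7 + 5 + 8 + 1) / 6 = 26/6 = 4.3333

Step 2 — sample variances and covariances s[i,j] = (1/(n-1)) · Σ_k (x_{k,i} - mean_i) · (x_{k,j} - mean_j), with n-1 = 5:
  s[X_1,X_1] = ((-2.5)·(-2.5) + (2.5)·(2.5) + (-1.5)·(-1.5) + (-1.5)·(-1.5) + (1.5)·(1.5) + (1.5)·(1.5)) / 5 = 21.5/5 = 4.3
  s[X_1,X_2] = ((-2.5)·(-1.3333) + (2.5)·(-2.3333) + (-1.5)·(2.6667) + (-1.5)·(0.6667) + (1.5)·(3.6667) + (1.5)·(-3.3333)) / 5 = -7/5 = -1.4
  s[X_2,X_2] = ((-1.3333)·(-1.3333) + (-2.3333)·(-2.3333) + (2.6667)·(2.6667) + (0.6667)·(0.6667) + (3.6667)·(3.6667) + (-3.3333)·(-3.3333)) / 5 = 39.3333/5 = 7.8667
  Sample standard deviations s_i = √(s[i,i]):
  s(X_1) = √(4.3) = 2.0736
  s(X_2) = √(7.8667) = 2.8048

Step 3 — r_{ij} = s_{ij} / (s_i · s_j):
  r[X_1,X_1] = 1 (diagonal).
  r[X_1,X_2] = -1.4 / (2.0736 · 2.8048) = -1.4 / 5.8161 = -0.2407
  r[X_2,X_2] = 1 (diagonal).

R is symmetric with unit diagonal. Assembling:

R = [[1, -0.2407],
 [-0.2407, 1]]


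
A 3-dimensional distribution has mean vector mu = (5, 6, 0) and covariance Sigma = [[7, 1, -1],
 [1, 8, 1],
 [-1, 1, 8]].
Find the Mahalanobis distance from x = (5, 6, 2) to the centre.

Step 1 — centre the observation: (x - mu) = (0, 0, 2).

Step 2 — invert Sigma (cofactor / det for 3×3, or solve directly):
  Sigma^{-1} = [[0.1489, -0.0213, 0.0213],
 [-0.0213, 0.13, -0.0189],
 [0.0213, -0.0189, 0.13]].

Step 3 — form the quadratic (x - mu)^T · Sigma^{-1} · (x - mu):
  Sigma^{-1} · (x - mu) = (0.0426, -0.0378, 0.26).
  (x - mu)^T · [Sigma^{-1} · (x - mu)] = (0)·(0.0426) + (0)·(-0.0378) + (2)·(0.26) = 0.5201.

Step 4 — take square root: d = √(0.5201) ≈ 0.7212.

d(x, mu) = √(0.5201) ≈ 0.7212


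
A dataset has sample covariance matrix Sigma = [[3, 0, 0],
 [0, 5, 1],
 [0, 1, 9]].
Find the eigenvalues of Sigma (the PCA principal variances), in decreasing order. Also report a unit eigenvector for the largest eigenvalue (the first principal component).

Step 1 — characteristic polynomial p(λ) = det(λI - Sigma) = λ³ - tr·λ² + c_1·λ - det, where tr = trace, c_1 = sum of the principal 2×2 minors, det = det(Sigma):
  tr = 3 + 5 + 9 = 17,
  c_1 = (3·5 - (0)²) + (3·9 - (0)²) + (5·9 - (1)²) = 15 + 27 + 44 = 86,
  det = 3·(5·9 - (1)²) - (0)·((0)·9 - (1)·(0)) + (0)·((0)·(1) - 5·(0)) = 3·(44) - (0)·(0) + (0)·(0) = 132.
  So p(λ) = λ³ - 17λ² + 86λ - 132.
Step 2 — look for an integer root (rational root theorem: any rational root is an integer divisor of 132). Testing λ = 3:
  p(3) = 27 - 153 + 258 - 132 = 0  ✓
  Dividing out (λ - 3): p(λ) = (λ - 3)(λ² - 14λ + 44).
Step 3 — remaining eigenvalues from the quadratic λ² - 14λ + 44 = 0:
  Δ = 14² - 4·44 = 196 - 176 = 20,  λ = (14 ± √20)/2 = (14 ± 4.4721)/2 ≈ 9.2361 or 4.7639.
  Sorted: λ_1 = 9.2361,  λ_2 = 4.7639,  λ_3 = 3  (check: sum = 17 = tr ✓).

Step 4 — unit eigenvector for λ_1 ≈ 9.2361: v spans the null space of (Sigma - λ_1 I), whose rows are
  r_1 = (-6.2361, 0, 0),  r_2 = (0, -4.2361, 1),  r_3 = (0, 1, -0.2361).
  v is orthogonal to every row, so take v ∝ r_1 × r_2 = ((0)·(1) - (0)·(-4.2361), (0)·(0) - (-6.2361)·(1), (-6.2361)·(-4.2361) - (0)·(0)) ≈ (0, 6.2361, 26.4164).
  Let u = (0, 6.2361, 26.4164).
  ||u|| = √((0)² + (6.2361)² + (26.4164)²) = √(736.7151) ≈ 27.1425,  v_1 = u/||u|| ≈ (0, 0.2298, 0.9732) (||v_1|| = 1).

λ_1 = 9.2361,  λ_2 = 4.7639,  λ_3 = 3;  v_1 ≈ (0, 0.2298, 0.9732)
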